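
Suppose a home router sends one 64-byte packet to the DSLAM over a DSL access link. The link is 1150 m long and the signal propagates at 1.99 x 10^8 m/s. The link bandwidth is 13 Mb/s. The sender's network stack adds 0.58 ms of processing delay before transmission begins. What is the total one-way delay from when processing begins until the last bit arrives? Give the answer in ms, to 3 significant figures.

0.625 ms

L = 64 × 8 = 512 bits.
Transmission delay = L/R = 512 / 13000000 = 0.0393846 ms.
Propagation delay = d/s = 1150 m / 199000000 m/s = 0.00577889 ms.
Plus processing delay 0.58 ms = 0.58 ms.
Total = 0.625 ms.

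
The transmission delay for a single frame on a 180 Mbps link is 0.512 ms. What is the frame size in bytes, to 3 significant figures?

11500 bytes

L = R × t_tx = 180000000 b/s × 0.000512 s = 92160 bits.
In bytes: 92160 / 8 = 11500 bytes.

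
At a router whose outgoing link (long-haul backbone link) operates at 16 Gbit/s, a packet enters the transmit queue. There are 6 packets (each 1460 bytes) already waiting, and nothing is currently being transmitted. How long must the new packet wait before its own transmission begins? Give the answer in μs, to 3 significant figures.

Each queued packet: L/R = 11680/16000000000 = 0.73 μs.
6 queued → 4.38 μs.
Queuing delay = 4.38 μs.

4.38 μs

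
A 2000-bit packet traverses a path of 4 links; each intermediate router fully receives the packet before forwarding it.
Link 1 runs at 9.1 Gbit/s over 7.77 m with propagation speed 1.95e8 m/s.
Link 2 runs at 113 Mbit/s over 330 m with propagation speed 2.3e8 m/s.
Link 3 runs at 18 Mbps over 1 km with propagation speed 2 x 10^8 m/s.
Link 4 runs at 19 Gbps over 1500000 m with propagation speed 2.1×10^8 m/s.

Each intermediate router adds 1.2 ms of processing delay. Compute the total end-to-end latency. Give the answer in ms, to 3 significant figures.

Transmission delays (L/R per hop): 0.00021978, 0.0176991, 0.111111, 0.000105263 ms; sum = 0.129135 ms.
Propagation delays (d/s per hop): 3.98462e-05, 0.00143478, 0.005, 7.14286 ms; sum = 7.14933 ms.
Processing at 3 router(s): 3 × 1.2 ms = 3.6 ms.
End-to-end = 10.9 ms.

10.9 ms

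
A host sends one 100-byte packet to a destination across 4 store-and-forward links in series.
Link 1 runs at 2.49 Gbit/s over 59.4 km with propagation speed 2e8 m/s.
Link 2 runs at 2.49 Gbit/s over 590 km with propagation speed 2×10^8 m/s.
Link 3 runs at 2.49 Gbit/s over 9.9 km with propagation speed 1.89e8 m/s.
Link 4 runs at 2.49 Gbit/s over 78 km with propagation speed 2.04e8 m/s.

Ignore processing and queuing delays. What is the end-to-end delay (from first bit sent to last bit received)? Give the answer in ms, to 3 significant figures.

L = 100 × 8 = 800 bits.
Transmission delay per hop = L/R = 800/2490000000 = 0.000321285 ms; 4 hops → 0.00128514 ms.
Propagation delays (d/s per hop): 0.297, 2.95, 0.052381, 0.382353 ms; sum = 3.68173 ms.
End-to-end = 3.68 ms.

3.68 ms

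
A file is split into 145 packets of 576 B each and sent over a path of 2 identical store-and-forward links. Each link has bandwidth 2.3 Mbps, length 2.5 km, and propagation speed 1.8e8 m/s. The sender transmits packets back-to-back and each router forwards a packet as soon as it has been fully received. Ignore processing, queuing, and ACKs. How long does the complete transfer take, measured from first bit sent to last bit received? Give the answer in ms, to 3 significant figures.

Per-hop transmission t_tx = L/R = 4608/2300000 = 2.00348 ms.
Per-hop propagation t_prop = 2500/180000000 = 0.0138889 ms.
Pipeline fill: first packet needs 2·t_tx to clear all hops; remaining 144 packets each add one t_tx.
Total = (2+145-1)·t_tx + 2·t_prop = 146·2.00348 + 2·0.0138889 = 293 ms.

293 ms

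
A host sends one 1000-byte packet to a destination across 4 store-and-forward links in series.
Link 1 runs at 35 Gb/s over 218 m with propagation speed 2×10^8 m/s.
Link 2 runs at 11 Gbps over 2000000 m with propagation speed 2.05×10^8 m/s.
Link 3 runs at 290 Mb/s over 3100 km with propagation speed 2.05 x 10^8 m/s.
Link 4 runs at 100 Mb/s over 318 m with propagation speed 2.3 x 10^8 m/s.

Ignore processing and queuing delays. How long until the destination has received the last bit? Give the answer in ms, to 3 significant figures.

L = 1000 × 8 = 8000 bits.
Transmission delays (L/R per hop): 0.000228571, 0.000727273, 0.0275862, 0.08 ms; sum = 0.108542 ms.
Propagation delays (d/s per hop): 0.00109, 9.7561, 15.122, 0.00138261 ms; sum = 24.8805 ms.
End-to-end = 25.0 ms.

25.0 ms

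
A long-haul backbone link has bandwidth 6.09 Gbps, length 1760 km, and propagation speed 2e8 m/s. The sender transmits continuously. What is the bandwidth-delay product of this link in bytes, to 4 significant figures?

Propagation delay = 1760000 / 200000000 = 0.0088 s.
BDP = R × t_prop = 6090000000 × 0.0088 = 53592000 bits.
In bytes: 53592000/8 = 6699000 bytes.

6699000 bytes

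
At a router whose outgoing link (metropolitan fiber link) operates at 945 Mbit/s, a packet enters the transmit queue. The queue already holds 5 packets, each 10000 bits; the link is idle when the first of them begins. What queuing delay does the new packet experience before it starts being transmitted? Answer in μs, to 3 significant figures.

Each queued packet: L/R = 10000/945000000 = 10.582 μs.
5 queued → 52.9101 μs.
Queuing delay = 52.9 μs.

52.9 μs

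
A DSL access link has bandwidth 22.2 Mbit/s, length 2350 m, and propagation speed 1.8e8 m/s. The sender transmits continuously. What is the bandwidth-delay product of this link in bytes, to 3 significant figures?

36.2 bytes

Propagation delay = 2350 / 180000000 = 1.30556e-05 s.
BDP = R × t_prop = 22200000 × 1.30556e-05 = 289.833 bits.
In bytes: 289.833/8 = 36.2 bytes.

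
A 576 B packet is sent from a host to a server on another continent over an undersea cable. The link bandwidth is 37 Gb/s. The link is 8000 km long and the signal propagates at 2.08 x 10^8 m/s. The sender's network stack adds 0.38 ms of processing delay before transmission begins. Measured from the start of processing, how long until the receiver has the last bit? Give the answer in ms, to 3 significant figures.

L = 576 × 8 = 4608 bits.
Transmission delay = L/R = 4608 / 37000000000 = 0.000124541 ms.
Propagation delay = d/s = 8000000 m / 208000000 m/s = 38.4615 ms.
Plus processing delay 0.38 ms = 0.38 ms.
Total = 38.8 ms.

38.8 ms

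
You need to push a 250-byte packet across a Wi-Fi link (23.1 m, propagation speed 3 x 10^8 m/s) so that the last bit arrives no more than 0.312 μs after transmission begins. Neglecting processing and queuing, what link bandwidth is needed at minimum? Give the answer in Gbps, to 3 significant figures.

L = 2000 bits.
Propagation delay = 23.1 / 300000000 = 0.077 μs.
Transmission budget = 0.312 − 0.077 = 0.235 μs.
R ≥ L / t_tx = 2000 bits / 2.35e-07 s = 8.51 Gbps.

8.51 Gbps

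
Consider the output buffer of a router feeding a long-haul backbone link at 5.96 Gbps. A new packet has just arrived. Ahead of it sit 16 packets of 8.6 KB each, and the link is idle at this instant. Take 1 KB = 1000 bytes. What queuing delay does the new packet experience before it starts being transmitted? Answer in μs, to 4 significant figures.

Each queued packet: L/R = 68800/5960000000 = 11.5436 μs.
16 queued → 184.698 μs.
Queuing delay = 184.7 μs.

184.7 μs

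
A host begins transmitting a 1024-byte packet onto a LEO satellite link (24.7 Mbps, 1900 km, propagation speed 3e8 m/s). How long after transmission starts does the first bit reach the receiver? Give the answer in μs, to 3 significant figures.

First bit experiences only propagation delay: d/s = 1900000/300000000 = 6330 μs.

6330 μs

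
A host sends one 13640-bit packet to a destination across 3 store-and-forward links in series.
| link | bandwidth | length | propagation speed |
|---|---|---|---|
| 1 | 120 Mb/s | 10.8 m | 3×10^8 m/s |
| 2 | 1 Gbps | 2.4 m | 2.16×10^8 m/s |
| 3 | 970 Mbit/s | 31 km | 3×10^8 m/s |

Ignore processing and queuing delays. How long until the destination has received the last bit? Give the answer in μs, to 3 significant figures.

Transmission delays (L/R per hop): 113.667, 13.64, 14.0619 μs; sum = 141.369 μs.
Propagation delays (d/s per hop): 0.036, 0.0111111, 103.333 μs; sum = 103.38 μs.
End-to-end = 245 μs.

245 μs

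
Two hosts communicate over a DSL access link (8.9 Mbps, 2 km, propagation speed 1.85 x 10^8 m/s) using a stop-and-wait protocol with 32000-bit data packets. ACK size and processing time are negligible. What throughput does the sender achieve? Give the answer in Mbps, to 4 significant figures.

8.847 Mbps

t_tx = L/R = 32000/8900000 = 0.00359551 s.
t_prop = 2000/185000000 = 1.08108e-05 s; RTT = 2.16216e-05 s.
Cycle = t_tx + RTT = 0.00361713 s.
Throughput = L / cycle = 32000 / 0.00361713 = 8.847 Mbps.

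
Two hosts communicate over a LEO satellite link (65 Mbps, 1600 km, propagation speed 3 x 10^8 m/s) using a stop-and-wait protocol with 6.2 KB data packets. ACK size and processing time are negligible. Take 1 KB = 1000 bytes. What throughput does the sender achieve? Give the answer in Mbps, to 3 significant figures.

4.34 Mbps

t_tx = L/R = 49600/65000000 = 0.000763077 s.
t_prop = 1600000/300000000 = 0.00533333 s; RTT = 0.0106667 s.
Cycle = t_tx + RTT = 0.0114297 s.
Throughput = L / cycle = 49600 / 0.0114297 = 4.34 Mbps.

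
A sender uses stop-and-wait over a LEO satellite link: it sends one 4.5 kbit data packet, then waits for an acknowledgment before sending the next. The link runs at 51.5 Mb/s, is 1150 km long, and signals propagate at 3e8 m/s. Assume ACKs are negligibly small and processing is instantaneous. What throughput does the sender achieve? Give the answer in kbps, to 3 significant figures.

t_tx = L/R = 4500/51500000 = 8.73786e-05 s.
t_prop = 1150000/300000000 = 0.00383333 s; RTT = 0.00766667 s.
Cycle = t_tx + RTT = 0.00775405 s.
Throughput = L / cycle = 4500 / 0.00775405 = 580 kbps.

580 kbps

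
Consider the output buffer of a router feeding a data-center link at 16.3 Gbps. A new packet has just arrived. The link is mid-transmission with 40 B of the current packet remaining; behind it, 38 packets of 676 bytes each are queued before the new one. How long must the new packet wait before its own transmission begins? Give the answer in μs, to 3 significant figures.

Each queued packet: L/R = 5408/16300000000 = 0.331779 μs.
38 queued → 12.6076 μs.
Plus remaining 320 bits of current packet: 0.0196319 μs.
Queuing delay = 12.6 μs.

12.6 μs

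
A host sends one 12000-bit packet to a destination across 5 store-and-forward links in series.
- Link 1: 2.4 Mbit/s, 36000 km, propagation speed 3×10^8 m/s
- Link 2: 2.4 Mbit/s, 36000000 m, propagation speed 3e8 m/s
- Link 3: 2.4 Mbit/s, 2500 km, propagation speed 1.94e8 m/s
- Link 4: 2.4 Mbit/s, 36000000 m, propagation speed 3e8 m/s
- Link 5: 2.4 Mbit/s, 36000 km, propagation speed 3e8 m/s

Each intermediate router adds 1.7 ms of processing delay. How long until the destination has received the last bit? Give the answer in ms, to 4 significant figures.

Transmission delay per hop = L/R = 12000/2400000 = 5 ms; 5 hops → 25 ms.
Propagation delays (d/s per hop): 120, 120, 12.8866, 120, 120 ms; sum = 492.887 ms.
Processing at 4 router(s): 4 × 1.7 ms = 6.8 ms.
End-to-end = 524.7 ms.

524.7 ms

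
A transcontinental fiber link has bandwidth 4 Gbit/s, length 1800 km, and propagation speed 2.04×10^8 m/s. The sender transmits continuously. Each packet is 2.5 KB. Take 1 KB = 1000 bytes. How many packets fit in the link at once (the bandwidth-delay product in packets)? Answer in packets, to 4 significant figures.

Propagation delay = 1800000 / 204000000 = 0.00882353 s.
BDP = R × t_prop = 4000000000 × 0.00882353 = 35294100 bits.
In packets of 20000 bits: 1765 packets.

1765 packets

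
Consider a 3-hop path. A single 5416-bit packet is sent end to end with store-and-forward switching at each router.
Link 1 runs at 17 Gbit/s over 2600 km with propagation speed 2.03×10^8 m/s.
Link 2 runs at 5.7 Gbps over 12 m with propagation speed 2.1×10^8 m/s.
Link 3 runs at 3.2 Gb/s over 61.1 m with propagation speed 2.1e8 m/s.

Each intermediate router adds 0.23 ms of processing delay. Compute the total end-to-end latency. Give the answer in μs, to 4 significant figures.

13270 μs

Transmission delays (L/R per hop): 0.318588, 0.950175, 1.6925 μs; sum = 2.96126 μs.
Propagation delays (d/s per hop): 12807.9, 0.0571429, 0.290952 μs; sum = 12808.2 μs.
Processing at 2 router(s): 2 × 0.23 ms = 460 μs.
End-to-end = 13270 μs.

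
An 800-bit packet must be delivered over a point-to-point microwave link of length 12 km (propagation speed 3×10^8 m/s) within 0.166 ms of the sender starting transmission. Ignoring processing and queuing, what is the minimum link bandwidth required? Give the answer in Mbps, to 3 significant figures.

Propagation delay = 12000 / 300000000 = 0.04 ms.
Transmission budget = 0.166 − 0.04 = 0.126 ms.
R ≥ L / t_tx = 800 bits / 0.000126 s = 6.35 Mbps.

6.35 Mbps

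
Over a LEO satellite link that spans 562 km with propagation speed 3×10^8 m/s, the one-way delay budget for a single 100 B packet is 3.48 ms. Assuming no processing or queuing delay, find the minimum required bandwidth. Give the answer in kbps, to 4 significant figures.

L = 800 bits.
Propagation delay = 562000 / 300000000 = 1.87333 ms.
Transmission budget = 3.48 − 1.87333 = 1.60667 ms.
R ≥ L / t_tx = 800 bits / 0.00160667 s = 497.9 kbps.

497.9 kbps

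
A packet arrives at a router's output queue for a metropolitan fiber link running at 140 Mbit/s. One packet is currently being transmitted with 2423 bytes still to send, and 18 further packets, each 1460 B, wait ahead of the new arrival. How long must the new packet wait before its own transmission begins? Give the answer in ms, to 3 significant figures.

Each queued packet: L/R = 11680/140000000 = 0.0834286 ms.
18 queued → 1.50171 ms.
Plus remaining 19384 bits of current packet: 0.138457 ms.
Queuing delay = 1.64 ms.

1.64 ms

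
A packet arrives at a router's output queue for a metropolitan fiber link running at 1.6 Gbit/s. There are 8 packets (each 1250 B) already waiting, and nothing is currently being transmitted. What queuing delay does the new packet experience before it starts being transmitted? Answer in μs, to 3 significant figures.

50.0 μs

Each queued packet: L/R = 10000/1600000000 = 6.25 μs.
8 queued → 50 μs.
Queuing delay = 50.0 μs.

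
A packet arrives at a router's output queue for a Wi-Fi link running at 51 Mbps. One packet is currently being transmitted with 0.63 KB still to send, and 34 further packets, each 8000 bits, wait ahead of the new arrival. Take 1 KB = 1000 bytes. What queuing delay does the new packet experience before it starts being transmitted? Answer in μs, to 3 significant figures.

Each queued packet: L/R = 8000/51000000 = 156.863 μs.
34 queued → 5333.33 μs.
Plus remaining 5040 bits of current packet: 98.8235 μs.
Queuing delay = 5430 μs.

5430 μs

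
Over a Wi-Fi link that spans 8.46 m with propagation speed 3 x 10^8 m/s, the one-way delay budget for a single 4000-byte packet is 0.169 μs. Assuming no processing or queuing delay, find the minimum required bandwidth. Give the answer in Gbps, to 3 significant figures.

L = 32000 bits.
Propagation delay = 8.46 / 300000000 = 0.0282 μs.
Transmission budget = 0.169 − 0.0282 = 0.1408 μs.
R ≥ L / t_tx = 32000 bits / 1.408e-07 s = 227 Gbps.

227 Gbps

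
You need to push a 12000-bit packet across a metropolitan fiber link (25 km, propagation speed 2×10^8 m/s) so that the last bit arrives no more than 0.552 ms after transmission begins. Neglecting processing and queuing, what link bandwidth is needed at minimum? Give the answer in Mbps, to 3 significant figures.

28.1 Mbps

Propagation delay = 25000 / 200000000 = 0.125 ms.
Transmission budget = 0.552 − 0.125 = 0.427 ms.
R ≥ L / t_tx = 12000 bits / 0.000427 s = 28.1 Mbps.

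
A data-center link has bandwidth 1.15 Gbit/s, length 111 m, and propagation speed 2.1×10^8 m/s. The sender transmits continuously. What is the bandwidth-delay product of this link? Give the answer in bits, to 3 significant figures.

608 bits

Propagation delay = 111 / 210000000 = 5.28571e-07 s.
BDP = R × t_prop = 1150000000 × 5.28571e-07 = 607.857 bits.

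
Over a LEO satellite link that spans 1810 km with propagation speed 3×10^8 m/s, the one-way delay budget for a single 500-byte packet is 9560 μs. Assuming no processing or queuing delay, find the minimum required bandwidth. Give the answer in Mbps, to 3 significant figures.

1.13 Mbps

L = 4000 bits.
Propagation delay = 1810000 / 300000000 = 6033.33 μs.
Transmission budget = 9560 − 6033.33 = 3526.67 μs.
R ≥ L / t_tx = 4000 bits / 0.00352667 s = 1.13 Mbps.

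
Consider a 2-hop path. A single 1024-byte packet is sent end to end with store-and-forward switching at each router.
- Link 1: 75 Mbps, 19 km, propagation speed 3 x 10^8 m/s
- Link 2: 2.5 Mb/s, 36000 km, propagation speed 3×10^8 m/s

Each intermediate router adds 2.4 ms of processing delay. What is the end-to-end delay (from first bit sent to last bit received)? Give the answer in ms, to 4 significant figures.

L = 1024 × 8 = 8192 bits.
Transmission delays (L/R per hop): 0.109227, 3.2768 ms; sum = 3.38603 ms.
Propagation delays (d/s per hop): 0.0633333, 120 ms; sum = 120.063 ms.
Processing at 1 router(s): 1 × 2.4 ms = 2.4 ms.
End-to-end = 125.8 ms.

125.8 ms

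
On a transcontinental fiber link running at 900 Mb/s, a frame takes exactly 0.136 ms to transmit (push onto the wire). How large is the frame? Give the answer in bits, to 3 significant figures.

L = R × t_tx = 900000000 b/s × 0.000136 s = 122400 bits.

122000 bits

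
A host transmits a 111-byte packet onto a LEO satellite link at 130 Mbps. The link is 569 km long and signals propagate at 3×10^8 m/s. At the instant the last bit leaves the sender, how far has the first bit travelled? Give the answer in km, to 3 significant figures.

2.05 km

t_tx = L/R = 888/130000000 = 6.83077e-06 s.
Distance = s × t_tx = 300000000 × 6.83077e-06 = 2.05 km.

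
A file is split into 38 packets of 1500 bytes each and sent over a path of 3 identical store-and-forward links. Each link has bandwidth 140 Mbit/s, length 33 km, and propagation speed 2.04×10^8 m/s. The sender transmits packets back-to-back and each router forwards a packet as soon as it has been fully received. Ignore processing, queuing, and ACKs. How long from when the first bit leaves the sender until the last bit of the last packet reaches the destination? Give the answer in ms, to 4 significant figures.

3.914 ms

Per-hop transmission t_tx = L/R = 12000/140000000 = 0.0857143 ms.
Per-hop propagation t_prop = 33000/204000000 = 0.161765 ms.
Pipeline fill: first packet needs 3·t_tx to clear all hops; remaining 37 packets each add one t_tx.
Total = (3+38-1)·t_tx + 3·t_prop = 40·0.0857143 + 3·0.161765 = 3.914 ms.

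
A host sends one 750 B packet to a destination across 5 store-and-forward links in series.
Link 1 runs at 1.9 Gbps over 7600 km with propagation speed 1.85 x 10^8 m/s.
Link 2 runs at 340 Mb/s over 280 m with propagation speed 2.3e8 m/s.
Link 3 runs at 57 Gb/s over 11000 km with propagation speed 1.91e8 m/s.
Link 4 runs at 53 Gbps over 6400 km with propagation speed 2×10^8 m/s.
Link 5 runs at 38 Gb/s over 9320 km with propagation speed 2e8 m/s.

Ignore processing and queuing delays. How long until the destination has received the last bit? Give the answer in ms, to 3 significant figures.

177 ms

L = 750 × 8 = 6000 bits.
Transmission delays (L/R per hop): 0.00315789, 0.0176471, 0.000105263, 0.000113208, 0.000157895 ms; sum = 0.0211813 ms.
Propagation delays (d/s per hop): 41.0811, 0.00121739, 57.5916, 32, 46.6 ms; sum = 177.274 ms.
End-to-end = 177 ms.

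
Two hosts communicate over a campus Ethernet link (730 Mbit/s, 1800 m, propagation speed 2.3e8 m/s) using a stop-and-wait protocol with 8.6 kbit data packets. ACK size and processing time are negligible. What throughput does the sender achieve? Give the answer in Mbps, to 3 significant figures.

t_tx = L/R = 8600/730000000 = 1.17808e-05 s.
t_prop = 1800/2.3e+08 = 7.82609e-06 s; RTT = 1.56522e-05 s.
Cycle = t_tx + RTT = 2.7433e-05 s.
Throughput = L / cycle = 8600 / 2.7433e-05 = 313 Mbps.

313 Mbps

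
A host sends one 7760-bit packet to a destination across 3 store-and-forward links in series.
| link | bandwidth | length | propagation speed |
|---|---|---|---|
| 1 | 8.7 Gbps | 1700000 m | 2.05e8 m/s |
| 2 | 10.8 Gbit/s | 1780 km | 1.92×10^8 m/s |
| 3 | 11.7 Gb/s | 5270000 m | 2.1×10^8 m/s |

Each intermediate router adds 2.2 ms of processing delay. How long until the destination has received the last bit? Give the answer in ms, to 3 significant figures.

Transmission delays (L/R per hop): 0.000891954, 0.000718519, 0.000663248 ms; sum = 0.00227372 ms.
Propagation delays (d/s per hop): 8.29268, 9.27083, 25.0952 ms; sum = 42.6588 ms.
Processing at 2 router(s): 2 × 2.2 ms = 4.4 ms.
End-to-end = 47.1 ms.

47.1 ms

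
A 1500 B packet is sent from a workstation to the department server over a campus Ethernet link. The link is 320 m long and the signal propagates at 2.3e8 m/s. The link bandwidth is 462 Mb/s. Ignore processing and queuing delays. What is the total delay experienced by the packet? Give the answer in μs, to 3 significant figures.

27.4 μs

L = 1500 × 8 = 12000 bits.
Transmission delay = L/R = 12000 / 462000000 = 25.974 μs.
Propagation delay = d/s = 320 m / 2.3e+08 m/s = 1.3913 μs.
Total = 27.4 μs.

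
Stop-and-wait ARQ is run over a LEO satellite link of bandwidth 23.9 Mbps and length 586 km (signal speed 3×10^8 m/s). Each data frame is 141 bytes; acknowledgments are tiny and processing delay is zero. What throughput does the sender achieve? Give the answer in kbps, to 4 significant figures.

t_tx = L/R = 1128/23900000 = 4.71967e-05 s.
t_prop = 586000/300000000 = 0.00195333 s; RTT = 0.00390667 s.
Cycle = t_tx + RTT = 0.00395386 s.
Throughput = L / cycle = 1128 / 0.00395386 = 285.3 kbps.

285.3 kbps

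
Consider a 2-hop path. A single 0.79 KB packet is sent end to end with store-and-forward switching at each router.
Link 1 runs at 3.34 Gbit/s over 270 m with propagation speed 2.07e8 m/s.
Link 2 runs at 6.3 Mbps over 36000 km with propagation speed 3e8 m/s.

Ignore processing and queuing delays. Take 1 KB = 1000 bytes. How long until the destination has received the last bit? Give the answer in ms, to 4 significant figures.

121.0 ms

L = 6320 bits.
Transmission delays (L/R per hop): 0.00189222, 1.00317 ms; sum = 1.00507 ms.
Propagation delays (d/s per hop): 0.00130435, 120 ms; sum = 120.001 ms.
End-to-end = 121.0 ms.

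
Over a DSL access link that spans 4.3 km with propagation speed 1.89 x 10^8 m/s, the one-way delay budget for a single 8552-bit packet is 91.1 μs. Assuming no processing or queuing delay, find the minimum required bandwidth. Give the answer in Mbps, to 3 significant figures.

125 Mbps

Propagation delay = 4300 / 189000000 = 22.7513 μs.
Transmission budget = 91.1 − 22.7513 = 68.3487 μs.
R ≥ L / t_tx = 8552 bits / 6.83487e-05 s = 125 Mbps.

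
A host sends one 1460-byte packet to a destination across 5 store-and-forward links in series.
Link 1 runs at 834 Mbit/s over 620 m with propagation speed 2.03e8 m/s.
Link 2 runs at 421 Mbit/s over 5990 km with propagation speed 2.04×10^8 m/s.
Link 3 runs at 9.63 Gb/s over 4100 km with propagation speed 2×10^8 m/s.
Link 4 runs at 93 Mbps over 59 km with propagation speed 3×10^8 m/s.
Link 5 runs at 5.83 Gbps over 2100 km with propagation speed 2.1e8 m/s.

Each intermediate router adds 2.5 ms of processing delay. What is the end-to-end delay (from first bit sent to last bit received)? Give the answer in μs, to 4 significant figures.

70230 μs

L = 1460 × 8 = 11680 bits.
Transmission delays (L/R per hop): 14.0048, 27.7435, 1.21288, 125.591, 2.00343 μs; sum = 170.556 μs.
Propagation delays (d/s per hop): 3.05419, 29362.7, 20500, 196.667, 10000 μs; sum = 60062.5 μs.
Processing at 4 router(s): 4 × 2.5 ms = 10000 μs.
End-to-end = 70230 μs.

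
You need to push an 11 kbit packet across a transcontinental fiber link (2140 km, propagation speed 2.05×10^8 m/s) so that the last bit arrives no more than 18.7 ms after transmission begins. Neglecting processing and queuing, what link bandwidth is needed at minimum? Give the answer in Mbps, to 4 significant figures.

Propagation delay = 2140000 / 2.05e+08 = 10.439 ms.
Transmission budget = 18.7 − 10.439 = 8.26098 ms.
R ≥ L / t_tx = 11000 bits / 0.00826098 s = 1.332 Mbps.

1.332 Mbps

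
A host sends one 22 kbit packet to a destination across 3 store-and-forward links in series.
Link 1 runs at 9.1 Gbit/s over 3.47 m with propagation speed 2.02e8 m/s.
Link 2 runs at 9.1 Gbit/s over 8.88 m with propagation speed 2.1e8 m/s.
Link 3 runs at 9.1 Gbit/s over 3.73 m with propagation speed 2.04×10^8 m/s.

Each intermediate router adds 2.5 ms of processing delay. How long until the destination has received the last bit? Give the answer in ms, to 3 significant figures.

5.01 ms

L = 22000 bits.
Transmission delay per hop = L/R = 22000/9100000000 = 0.00241758 ms; 3 hops → 0.00725275 ms.
Propagation delays (d/s per hop): 1.71782e-05, 4.22857e-05, 1.82843e-05 ms; sum = 7.77482e-05 ms.
Processing at 2 router(s): 2 × 2.5 ms = 5 ms.
End-to-end = 5.01 ms.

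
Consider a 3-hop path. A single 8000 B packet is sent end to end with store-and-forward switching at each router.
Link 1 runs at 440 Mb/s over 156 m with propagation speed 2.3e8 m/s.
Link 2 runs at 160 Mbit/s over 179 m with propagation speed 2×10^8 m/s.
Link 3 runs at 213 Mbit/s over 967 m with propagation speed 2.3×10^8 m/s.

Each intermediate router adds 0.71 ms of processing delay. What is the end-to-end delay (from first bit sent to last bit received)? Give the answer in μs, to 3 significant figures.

L = 8000 × 8 = 64000 bits.
Transmission delays (L/R per hop): 145.455, 400, 300.469 μs; sum = 845.924 μs.
Propagation delays (d/s per hop): 0.678261, 0.895, 4.20435 μs; sum = 5.77761 μs.
Processing at 2 router(s): 2 × 0.71 ms = 1420 μs.
End-to-end = 2270 μs.

2270 μs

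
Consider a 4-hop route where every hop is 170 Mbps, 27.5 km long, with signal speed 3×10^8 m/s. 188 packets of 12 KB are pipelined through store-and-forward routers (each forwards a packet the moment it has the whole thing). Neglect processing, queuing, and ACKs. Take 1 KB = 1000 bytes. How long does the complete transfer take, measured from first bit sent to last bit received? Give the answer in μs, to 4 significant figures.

108200 μs

Per-hop transmission t_tx = L/R = 96000/170000000 = 564.706 μs.
Per-hop propagation t_prop = 27500/300000000 = 91.6667 μs.
Pipeline fill: first packet needs 4·t_tx to clear all hops; remaining 187 packets each add one t_tx.
Total = (4+188-1)·t_tx + 4·t_prop = 191·564.706 + 4·91.6667 = 108200 μs.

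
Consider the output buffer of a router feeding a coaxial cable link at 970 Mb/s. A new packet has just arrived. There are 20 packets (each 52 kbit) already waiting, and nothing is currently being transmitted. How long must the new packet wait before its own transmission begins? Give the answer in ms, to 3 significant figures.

Each queued packet: L/R = 52000/970000000 = 0.0536082 ms.
20 queued → 1.07216 ms.
Queuing delay = 1.07 ms.

1.07 ms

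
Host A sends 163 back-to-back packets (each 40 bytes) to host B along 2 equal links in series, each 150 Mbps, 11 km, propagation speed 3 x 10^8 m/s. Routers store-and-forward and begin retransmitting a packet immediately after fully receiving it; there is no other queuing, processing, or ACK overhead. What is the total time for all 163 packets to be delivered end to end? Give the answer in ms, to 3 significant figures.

0.423 ms

Per-hop transmission t_tx = L/R = 320/150000000 = 0.00213333 ms.
Per-hop propagation t_prop = 11000/300000000 = 0.0366667 ms.
Pipeline fill: first packet needs 2·t_tx to clear all hops; remaining 162 packets each add one t_tx.
Total = (2+163-1)·t_tx + 2·t_prop = 164·0.00213333 + 2·0.0366667 = 0.423 ms.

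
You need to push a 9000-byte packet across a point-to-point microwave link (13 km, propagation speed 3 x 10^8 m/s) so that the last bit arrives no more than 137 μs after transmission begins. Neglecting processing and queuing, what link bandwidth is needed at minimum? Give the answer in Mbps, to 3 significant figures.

L = 72000 bits.
Propagation delay = 13000 / 300000000 = 43.3333 μs.
Transmission budget = 137 − 43.3333 = 93.6667 μs.
R ≥ L / t_tx = 72000 bits / 9.36667e-05 s = 769 Mbps.

769 Mbps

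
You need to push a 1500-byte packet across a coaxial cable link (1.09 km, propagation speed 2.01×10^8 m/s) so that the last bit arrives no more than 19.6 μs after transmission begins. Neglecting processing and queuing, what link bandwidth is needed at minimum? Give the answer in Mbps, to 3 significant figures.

846 Mbps

L = 12000 bits.
Propagation delay = 1090 / 2.01e+08 = 5.42289 μs.
Transmission budget = 19.6 − 5.42289 = 14.1771 μs.
R ≥ L / t_tx = 12000 bits / 1.41771e-05 s = 846 Mbps.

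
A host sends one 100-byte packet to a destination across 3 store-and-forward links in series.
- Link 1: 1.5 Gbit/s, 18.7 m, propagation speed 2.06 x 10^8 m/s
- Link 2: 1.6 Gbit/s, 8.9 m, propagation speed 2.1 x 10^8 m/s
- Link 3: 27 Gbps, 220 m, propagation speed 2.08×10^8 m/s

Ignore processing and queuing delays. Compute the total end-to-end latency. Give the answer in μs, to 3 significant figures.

2.25 μs

L = 100 × 8 = 800 bits.
Transmission delays (L/R per hop): 0.533333, 0.5, 0.0296296 μs; sum = 1.06296 μs.
Propagation delays (d/s per hop): 0.0907767, 0.042381, 1.05769 μs; sum = 1.19085 μs.
End-to-end = 2.25 μs.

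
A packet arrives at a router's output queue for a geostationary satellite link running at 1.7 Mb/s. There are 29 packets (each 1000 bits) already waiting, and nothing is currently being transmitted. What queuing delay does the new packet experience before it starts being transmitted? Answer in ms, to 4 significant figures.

Each queued packet: L/R = 1000/1700000 = 0.588235 ms.
29 queued → 17.0588 ms.
Queuing delay = 17.06 ms.

17.06 ms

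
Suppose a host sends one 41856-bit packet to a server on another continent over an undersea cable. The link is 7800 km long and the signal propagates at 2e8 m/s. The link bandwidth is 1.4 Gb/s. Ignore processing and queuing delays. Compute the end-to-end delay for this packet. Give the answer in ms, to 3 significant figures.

Transmission delay = L/R = 41856 / 1400000000 = 0.0298971 ms.
Propagation delay = d/s = 7800000 m / 200000000 m/s = 39 ms.
Total = 39.0 ms.

39.0 ms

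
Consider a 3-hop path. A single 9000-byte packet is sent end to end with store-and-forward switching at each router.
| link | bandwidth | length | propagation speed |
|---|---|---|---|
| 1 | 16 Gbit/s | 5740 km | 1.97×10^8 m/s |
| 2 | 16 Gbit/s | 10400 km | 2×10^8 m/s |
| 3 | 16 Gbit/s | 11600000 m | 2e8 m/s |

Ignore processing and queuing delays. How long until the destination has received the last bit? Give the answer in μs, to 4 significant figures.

139200 μs

L = 9000 × 8 = 72000 bits.
Transmission delay per hop = L/R = 72000/16000000000 = 4.5 μs; 3 hops → 13.5 μs.
Propagation delays (d/s per hop): 29137.1, 52000, 58000 μs; sum = 139137 μs.
End-to-end = 139200 μs.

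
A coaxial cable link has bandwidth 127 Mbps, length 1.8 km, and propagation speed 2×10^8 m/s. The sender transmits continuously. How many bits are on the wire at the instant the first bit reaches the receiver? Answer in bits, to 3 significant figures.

Propagation delay = 1800 / 200000000 = 9e-06 s.
BDP = R × t_prop = 127000000 × 9e-06 = 1143 bits.

1140 bits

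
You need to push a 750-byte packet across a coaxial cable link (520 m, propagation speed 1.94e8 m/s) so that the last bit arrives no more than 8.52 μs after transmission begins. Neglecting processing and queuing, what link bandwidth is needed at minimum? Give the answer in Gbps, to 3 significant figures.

L = 6000 bits.
Propagation delay = 520 / 194000000 = 2.68041 μs.
Transmission budget = 8.52 − 2.68041 = 5.83959 μs.
R ≥ L / t_tx = 6000 bits / 5.83959e-06 s = 1.03 Gbps.

1.03 Gbps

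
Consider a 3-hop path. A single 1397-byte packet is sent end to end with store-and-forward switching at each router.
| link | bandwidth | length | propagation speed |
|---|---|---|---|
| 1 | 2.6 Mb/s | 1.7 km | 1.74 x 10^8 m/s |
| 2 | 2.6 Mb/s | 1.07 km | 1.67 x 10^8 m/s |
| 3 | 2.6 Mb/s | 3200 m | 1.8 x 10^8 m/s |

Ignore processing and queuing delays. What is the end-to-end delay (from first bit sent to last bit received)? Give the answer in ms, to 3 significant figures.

12.9 ms

L = 1397 × 8 = 11176 bits.
Transmission delay per hop = L/R = 11176/2600000 = 4.29846 ms; 3 hops → 12.8954 ms.
Propagation delays (d/s per hop): 0.00977011, 0.00640719, 0.0177778 ms; sum = 0.0339551 ms.
End-to-end = 12.9 ms.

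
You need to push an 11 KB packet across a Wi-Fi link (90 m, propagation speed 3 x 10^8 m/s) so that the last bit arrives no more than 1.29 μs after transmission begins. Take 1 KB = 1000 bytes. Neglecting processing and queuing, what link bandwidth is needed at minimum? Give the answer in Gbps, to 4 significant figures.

L = 88000 bits.
Propagation delay = 90 / 300000000 = 0.3 μs.
Transmission budget = 1.29 − 0.3 = 0.99 μs.
R ≥ L / t_tx = 88000 bits / 9.9e-07 s = 88.89 Gbps.

88.89 Gbps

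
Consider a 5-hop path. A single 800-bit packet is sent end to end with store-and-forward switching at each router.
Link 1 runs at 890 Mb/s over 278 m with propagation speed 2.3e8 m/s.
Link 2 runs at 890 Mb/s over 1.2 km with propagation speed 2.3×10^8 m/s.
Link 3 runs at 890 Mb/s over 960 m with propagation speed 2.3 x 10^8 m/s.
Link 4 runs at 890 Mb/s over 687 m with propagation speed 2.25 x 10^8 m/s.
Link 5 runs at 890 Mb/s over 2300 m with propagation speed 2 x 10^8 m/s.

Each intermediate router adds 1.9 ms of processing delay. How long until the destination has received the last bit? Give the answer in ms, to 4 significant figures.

Transmission delay per hop = L/R = 800/890000000 = 0.000898876 ms; 5 hops → 0.00449438 ms.
Propagation delays (d/s per hop): 0.0012087, 0.00521739, 0.00417391, 0.00305333, 0.0115 ms; sum = 0.0251533 ms.
Processing at 4 router(s): 4 × 1.9 ms = 7.6 ms.
End-to-end = 7.630 ms.

7.630 ms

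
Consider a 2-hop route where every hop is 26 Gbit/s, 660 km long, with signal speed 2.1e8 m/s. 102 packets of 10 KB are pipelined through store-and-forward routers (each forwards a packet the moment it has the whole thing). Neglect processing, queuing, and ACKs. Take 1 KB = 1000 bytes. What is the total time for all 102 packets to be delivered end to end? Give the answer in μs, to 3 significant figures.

6600 μs

Per-hop transmission t_tx = L/R = 80000/26000000000 = 3.07692 μs.
Per-hop propagation t_prop = 660000/210000000 = 3142.86 μs.
Pipeline fill: first packet needs 2·t_tx to clear all hops; remaining 101 packets each add one t_tx.
Total = (2+102-1)·t_tx + 2·t_prop = 103·3.07692 + 2·3142.86 = 6600 μs.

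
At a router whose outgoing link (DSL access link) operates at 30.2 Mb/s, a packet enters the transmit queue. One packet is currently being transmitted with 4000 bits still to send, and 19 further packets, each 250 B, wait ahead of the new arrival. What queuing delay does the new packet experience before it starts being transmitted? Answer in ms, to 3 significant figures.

1.39 ms

Each queued packet: L/R = 2000/30200000 = 0.0662252 ms.
19 queued → 1.25828 ms.
Plus remaining 4000 bits of current packet: 0.13245 ms.
Queuing delay = 1.39 ms.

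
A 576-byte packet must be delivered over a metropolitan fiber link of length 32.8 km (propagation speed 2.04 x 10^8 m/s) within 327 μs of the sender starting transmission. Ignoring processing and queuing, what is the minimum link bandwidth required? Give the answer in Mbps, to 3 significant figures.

L = 4608 bits.
Propagation delay = 32800 / 204000000 = 160.784 μs.
Transmission budget = 327 − 160.784 = 166.216 μs.
R ≥ L / t_tx = 4608 bits / 0.000166216 s = 27.7 Mbps.

27.7 Mbps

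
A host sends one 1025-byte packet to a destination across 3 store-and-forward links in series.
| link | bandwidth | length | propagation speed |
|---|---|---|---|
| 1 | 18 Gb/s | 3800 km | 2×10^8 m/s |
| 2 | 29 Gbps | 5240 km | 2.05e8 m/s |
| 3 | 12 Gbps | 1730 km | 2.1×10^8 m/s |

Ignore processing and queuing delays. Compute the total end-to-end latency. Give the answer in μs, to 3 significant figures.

52800 μs

L = 1025 × 8 = 8200 bits.
Transmission delays (L/R per hop): 0.455556, 0.282759, 0.683333 μs; sum = 1.42165 μs.
Propagation delays (d/s per hop): 19000, 25561, 8238.1 μs; sum = 52799.1 μs.
End-to-end = 52800 μs.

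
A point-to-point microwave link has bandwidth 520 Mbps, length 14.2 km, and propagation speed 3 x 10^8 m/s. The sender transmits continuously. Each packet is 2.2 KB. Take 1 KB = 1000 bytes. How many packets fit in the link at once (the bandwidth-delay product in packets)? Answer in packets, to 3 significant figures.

Propagation delay = 14200 / 300000000 = 4.73333e-05 s.
BDP = R × t_prop = 520000000 × 4.73333e-05 = 24613.3 bits.
In packets of 17600 bits: 1.40 packets.

1.40 packets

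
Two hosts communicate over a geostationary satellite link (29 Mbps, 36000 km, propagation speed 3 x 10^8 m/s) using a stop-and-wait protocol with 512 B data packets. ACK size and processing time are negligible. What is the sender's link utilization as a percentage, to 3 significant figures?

t_tx = L/R = 4096/29000000 = 0.000141241 s.
t_prop = 36000000/300000000 = 0.12 s; RTT = 0.24 s.
Cycle = t_tx + RTT = 0.240141 s.
Utilization = t_tx / cycle = 0.000141241/0.240141 = 0.0588 %.

0.0588 %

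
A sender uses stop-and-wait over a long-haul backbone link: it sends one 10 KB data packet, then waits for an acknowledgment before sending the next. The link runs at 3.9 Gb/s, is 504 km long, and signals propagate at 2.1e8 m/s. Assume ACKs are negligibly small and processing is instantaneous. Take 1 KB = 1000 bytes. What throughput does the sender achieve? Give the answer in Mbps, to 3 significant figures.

t_tx = L/R = 80000/3900000000 = 2.05128e-05 s.
t_prop = 504000/210000000 = 0.0024 s; RTT = 0.0048 s.
Cycle = t_tx + RTT = 0.00482051 s.
Throughput = L / cycle = 80000 / 0.00482051 = 16.6 Mbps.

16.6 Mbps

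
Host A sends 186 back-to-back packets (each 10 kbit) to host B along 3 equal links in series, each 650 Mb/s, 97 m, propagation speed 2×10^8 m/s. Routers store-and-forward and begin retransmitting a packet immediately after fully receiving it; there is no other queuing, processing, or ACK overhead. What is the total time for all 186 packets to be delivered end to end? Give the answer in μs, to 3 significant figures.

2890 μs

Per-hop transmission t_tx = L/R = 10000/650000000 = 15.3846 μs.
Per-hop propagation t_prop = 97/200000000 = 0.485 μs.
Pipeline fill: first packet needs 3·t_tx to clear all hops; remaining 185 packets each add one t_tx.
Total = (3+186-1)·t_tx + 3·t_prop = 188·15.3846 + 3·0.485 = 2890 μs.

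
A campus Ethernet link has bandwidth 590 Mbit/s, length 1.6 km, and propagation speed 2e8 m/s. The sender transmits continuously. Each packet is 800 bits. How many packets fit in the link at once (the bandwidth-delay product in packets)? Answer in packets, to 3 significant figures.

5.90 packets

Propagation delay = 1600 / 200000000 = 8e-06 s.
BDP = R × t_prop = 590000000 × 8e-06 = 4720 bits.
In packets of 800 bits: 5.90 packets.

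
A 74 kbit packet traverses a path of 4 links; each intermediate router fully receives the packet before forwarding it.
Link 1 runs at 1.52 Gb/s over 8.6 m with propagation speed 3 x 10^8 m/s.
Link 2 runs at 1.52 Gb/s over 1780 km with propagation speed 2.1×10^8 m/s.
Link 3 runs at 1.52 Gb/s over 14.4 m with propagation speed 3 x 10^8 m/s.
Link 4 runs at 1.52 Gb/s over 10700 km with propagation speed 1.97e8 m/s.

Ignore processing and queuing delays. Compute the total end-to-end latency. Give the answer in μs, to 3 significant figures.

L = 74000 bits.
Transmission delay per hop = L/R = 74000/1520000000 = 48.6842 μs; 4 hops → 194.737 μs.
Propagation delays (d/s per hop): 0.0286667, 8476.19, 0.048, 54314.7 μs; sum = 62791 μs.
End-to-end = 63000 μs.

63000 μs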